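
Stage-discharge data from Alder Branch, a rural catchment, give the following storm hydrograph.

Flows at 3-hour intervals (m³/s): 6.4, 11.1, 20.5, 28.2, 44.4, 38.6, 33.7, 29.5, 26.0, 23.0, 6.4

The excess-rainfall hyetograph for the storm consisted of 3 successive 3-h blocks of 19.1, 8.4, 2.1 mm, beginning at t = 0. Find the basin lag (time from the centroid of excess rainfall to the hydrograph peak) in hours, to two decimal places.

Centroid of excess rainfall: t_c = Σ P_i·t̄_i / ΣP_i = 2.7770 h (block centres at 1.5, 4.5, 7.5 h).
Hydrograph peak occurs at t = 12 h, so basin lag t_L = 12 − 2.7770 = 9.22 h.

t_L ≈ 9.22 h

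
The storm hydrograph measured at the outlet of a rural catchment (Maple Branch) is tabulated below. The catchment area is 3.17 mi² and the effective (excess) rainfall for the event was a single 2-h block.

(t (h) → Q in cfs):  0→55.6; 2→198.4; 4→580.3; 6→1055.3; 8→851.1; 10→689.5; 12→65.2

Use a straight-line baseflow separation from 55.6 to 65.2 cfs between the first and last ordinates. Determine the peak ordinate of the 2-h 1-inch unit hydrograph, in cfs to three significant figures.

Direct runoff: 0.00, 141.20, 521.50, 994.90, 789.10, 625.90, 0.00 cfs; ΣQ_DR = 3073 cfs, peak = 994.90 cfs.
Runoff depth d = ΣQ_DR·Δt / A = 3073 × 7200 / (3.17 mi²) = 3.004 in.
The 1-inch UH is the DRH scaled by (1 in)/d, so U_p = 994.90 × 1/3.004 = 331 cfs.

U_p ≈ 331 cfs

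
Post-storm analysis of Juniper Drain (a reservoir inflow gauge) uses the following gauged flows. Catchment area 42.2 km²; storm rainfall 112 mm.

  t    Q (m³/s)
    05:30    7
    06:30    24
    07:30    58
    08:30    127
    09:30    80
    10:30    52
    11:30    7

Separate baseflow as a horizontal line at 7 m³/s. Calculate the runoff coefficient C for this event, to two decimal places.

ΣQ_DR = 306.0 m³/s; V = ΣQ_DR·Δt = 1.102 × 10^6 m³.
Runoff depth d = V / A = 26.10 mm.
C = d / P = 26.10 / 112 = 0.23.

C ≈ 0.23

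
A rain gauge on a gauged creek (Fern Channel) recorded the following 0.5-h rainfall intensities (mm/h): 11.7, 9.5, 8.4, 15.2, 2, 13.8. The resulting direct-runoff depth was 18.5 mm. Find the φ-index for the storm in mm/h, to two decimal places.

φ ≈ 4.32 mm/h

Only the 5 blocks with intensity above φ contribute runoff: 11.7, 9.5, 8.4, 15.2, 13.8 mm/h.
Σ(I−φ)·Δt = d  ⇒  (11.7+9.5+8.4+15.2+13.8 − 5φ)·0.5 = 18.5
φ = (58.60 − 18.5/0.5) / 5 = 4.32 mm/h.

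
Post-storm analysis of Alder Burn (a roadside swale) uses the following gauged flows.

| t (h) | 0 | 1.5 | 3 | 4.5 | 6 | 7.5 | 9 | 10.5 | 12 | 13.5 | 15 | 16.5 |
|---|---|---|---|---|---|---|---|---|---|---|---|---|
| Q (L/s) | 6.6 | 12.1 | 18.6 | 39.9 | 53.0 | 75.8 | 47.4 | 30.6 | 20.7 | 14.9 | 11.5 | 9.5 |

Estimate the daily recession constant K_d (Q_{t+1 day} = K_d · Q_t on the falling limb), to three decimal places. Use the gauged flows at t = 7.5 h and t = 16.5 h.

K_d ≈ 0.004

Between t = 7.5 h and t = 16.5 h the flow falls from 75.8 to 9.5 L/s over 6×1.5 h = 9 h.
Per-interval ratio K = (9.5/75.8)^(1/6) = 0.7074; K_d = K^(24/1.5) = 0.004.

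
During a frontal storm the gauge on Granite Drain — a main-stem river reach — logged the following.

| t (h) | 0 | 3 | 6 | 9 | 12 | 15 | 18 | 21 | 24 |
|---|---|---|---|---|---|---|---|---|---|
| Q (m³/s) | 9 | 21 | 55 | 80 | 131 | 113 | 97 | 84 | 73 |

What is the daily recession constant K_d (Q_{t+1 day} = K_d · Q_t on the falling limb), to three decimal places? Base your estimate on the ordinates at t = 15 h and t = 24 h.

K_d ≈ 0.312

Between t = 15 h and t = 24 h the flow falls from 113 to 73 m³/s over 3×3 h = 9 h.
Per-interval ratio K = (73/113)^(1/3) = 0.8645; K_d = K^(24/3) = 0.312.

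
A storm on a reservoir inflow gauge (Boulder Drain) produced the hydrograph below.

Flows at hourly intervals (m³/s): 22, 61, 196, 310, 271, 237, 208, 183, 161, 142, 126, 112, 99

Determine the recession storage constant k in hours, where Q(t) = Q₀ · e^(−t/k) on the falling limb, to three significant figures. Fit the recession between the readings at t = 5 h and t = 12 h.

k ≈ 8.02 h

On the falling limb, Q drops from 237 to 99 m³/s between t = 5 h and t = 12 h (Δt = 7 h).
k = −Δt / ln(Q₂/Q₁) = −7 / ln(99/237) = 8.02 h.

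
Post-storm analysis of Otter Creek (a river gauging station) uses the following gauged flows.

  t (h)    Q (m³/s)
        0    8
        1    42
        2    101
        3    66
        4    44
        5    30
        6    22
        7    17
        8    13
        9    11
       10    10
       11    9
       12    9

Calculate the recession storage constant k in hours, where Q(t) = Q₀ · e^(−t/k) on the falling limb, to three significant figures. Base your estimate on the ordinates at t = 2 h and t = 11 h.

On the falling limb, Q drops from 101 to 9 m³/s between t = 2 h and t = 11 h (Δt = 9 h).
k = −Δt / ln(Q₂/Q₁) = −9 / ln(9/101) = 3.72 h.

k ≈ 3.72 h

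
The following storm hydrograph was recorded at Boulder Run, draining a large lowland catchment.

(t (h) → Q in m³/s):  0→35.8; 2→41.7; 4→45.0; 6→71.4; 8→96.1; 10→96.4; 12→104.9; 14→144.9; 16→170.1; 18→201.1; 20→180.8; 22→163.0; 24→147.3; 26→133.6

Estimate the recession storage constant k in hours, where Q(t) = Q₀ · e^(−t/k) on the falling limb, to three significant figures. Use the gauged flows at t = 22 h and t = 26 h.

k ≈ 20.1 h

On the falling limb, Q drops from 163.0 to 133.6 m³/s between t = 22 h and t = 26 h (Δt = 4 h).
k = −Δt / ln(Q₂/Q₁) = −4 / ln(133.6/163.0) = 20.1 h.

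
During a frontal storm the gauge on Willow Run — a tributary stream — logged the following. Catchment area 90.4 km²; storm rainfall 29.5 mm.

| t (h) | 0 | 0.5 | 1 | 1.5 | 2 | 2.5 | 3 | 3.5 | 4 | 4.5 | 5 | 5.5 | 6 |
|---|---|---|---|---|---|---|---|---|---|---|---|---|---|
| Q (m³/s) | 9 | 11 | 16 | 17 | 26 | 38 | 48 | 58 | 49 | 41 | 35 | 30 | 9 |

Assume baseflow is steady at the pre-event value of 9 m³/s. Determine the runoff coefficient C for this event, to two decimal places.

ΣQ_DR = 270.0 m³/s; V = ΣQ_DR·Δt = 4.860 × 10^5 m³.
Runoff depth d = V / A = 5.376 mm.
C = d / P = 5.376 / 29.5 = 0.18.

C ≈ 0.18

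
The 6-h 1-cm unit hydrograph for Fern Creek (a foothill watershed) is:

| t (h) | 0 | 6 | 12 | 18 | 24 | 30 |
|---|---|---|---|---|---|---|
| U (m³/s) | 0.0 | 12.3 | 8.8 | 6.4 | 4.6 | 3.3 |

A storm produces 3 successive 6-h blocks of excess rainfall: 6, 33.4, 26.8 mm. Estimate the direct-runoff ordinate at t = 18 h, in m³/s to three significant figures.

Q ≈ 66.2 m³/s

By discrete convolution, Q_j = Σ (P_i / 10 mm) · U_{j−i}.
At t = 18 h (j=3): Q = (6/10)·6.4 + (33.4/10)·8.8 + (26.8/10)·12.3 = 66.2 m³/s.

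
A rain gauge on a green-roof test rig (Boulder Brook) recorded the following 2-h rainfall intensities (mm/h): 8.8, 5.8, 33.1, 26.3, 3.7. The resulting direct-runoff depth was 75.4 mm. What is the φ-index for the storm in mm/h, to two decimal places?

φ ≈ 10.85 mm/h

Only the 2 blocks with intensity above φ contribute runoff: 33.1, 26.3 mm/h.
Σ(I−φ)·Δt = d  ⇒  (33.1+26.3 − 2φ)·2 = 75.4
φ = (59.40 − 75.4/2) / 2 = 10.85 mm/h.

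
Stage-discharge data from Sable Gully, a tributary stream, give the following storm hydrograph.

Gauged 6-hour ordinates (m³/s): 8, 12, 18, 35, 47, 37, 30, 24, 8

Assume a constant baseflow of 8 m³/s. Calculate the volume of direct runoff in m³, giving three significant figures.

V ≈ 3.18 × 10^6 m³

Direct-runoff ordinates (Q − Q_b): 0.0, 4.0, 10.0, 27.0, 39.0, 29.0, 22.0, 16.0, 0.0 m³/s.
ΣQ_DR = 147.0 m³/s.
With Δt = 6 h = 21600 s, V = ΣQ_DR · Δt = 147.0 × 21600 = 3.18 × 10^6 m³.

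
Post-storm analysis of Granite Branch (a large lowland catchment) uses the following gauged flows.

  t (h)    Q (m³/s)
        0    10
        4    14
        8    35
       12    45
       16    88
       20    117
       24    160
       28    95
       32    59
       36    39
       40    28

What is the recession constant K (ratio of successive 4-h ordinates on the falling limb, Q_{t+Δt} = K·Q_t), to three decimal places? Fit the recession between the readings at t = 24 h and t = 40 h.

K ≈ 0.647

Using the recession-limb readings at t = 24 h and t = 40 h: Q falls from 160 to 28 m³/s over 4 intervals.
K = (Q₂/Q₁)^(1/4) = (28/160)^(1/4) = 0.647.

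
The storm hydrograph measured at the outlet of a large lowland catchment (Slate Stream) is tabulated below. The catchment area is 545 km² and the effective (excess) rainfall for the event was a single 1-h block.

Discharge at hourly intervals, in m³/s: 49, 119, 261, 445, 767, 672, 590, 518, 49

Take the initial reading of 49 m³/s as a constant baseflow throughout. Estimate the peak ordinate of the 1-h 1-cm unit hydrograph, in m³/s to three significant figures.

Direct runoff: 0.0, 70.0, 212.0, 396.0, 718.0, 623.0, 541.0, 469.0, 0.0 m³/s; ΣQ_DR = 3029 m³/s, peak = 718.0 m³/s.
Runoff depth d = ΣQ_DR·Δt / A = 3029 × 3600 / (545 km²) = 20.01 mm.
The 1-cm UH is the DRH scaled by (10 mm)/d, so U_p = 718.0 × 10/20.01 = 359 m³/s.

U_p ≈ 359 m³/s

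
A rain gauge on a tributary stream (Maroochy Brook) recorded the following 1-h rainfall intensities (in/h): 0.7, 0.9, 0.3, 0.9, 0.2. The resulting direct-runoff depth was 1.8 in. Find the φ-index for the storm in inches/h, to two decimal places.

Only the 4 blocks with intensity above φ contribute runoff: 0.7, 0.9, 0.3, 0.9 in/h.
Σ(I−φ)·Δt = d  ⇒  (0.7+0.9+0.3+0.9 − 4φ)·1 = 1.8
φ = (2.800 − 1.8/1) / 4 = 0.25 in/h.

φ ≈ 0.25 in/h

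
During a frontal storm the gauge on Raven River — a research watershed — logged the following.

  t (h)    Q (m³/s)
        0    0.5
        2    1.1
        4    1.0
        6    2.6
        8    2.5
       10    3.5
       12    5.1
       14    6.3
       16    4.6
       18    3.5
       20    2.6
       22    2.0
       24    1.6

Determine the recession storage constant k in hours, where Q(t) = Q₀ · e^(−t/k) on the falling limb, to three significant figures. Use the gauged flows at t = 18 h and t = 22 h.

k ≈ 7.15 h

On the falling limb, Q drops from 3.5 to 2.0 m³/s between t = 18 h and t = 22 h (Δt = 4 h).
k = −Δt / ln(Q₂/Q₁) = −4 / ln(2.0/3.5) = 7.15 h.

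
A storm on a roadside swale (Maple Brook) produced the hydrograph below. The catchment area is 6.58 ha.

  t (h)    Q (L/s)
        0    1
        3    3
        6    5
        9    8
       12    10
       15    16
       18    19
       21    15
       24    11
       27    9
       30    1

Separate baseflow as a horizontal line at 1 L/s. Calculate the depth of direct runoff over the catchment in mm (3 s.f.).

Direct runoff: 0.0, 2.0, 4.0, 7.0, 9.0, 15.0, 18.0, 14.0, 10.0, 8.0, 0.0 L/s; ΣQ_DR = 87.00 L/s.
V = ΣQ_DR · Δt = 87.00 × 10800 s = 9.396 × 10^5 L.
Over A = 6.58 ha, depth = V / A = 14.3 mm.

d ≈ 14.3 mm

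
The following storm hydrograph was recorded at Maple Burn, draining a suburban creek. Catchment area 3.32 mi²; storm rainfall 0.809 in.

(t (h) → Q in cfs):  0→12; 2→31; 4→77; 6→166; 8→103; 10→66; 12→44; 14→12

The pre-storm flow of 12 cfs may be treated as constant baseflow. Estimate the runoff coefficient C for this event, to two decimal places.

ΣQ_DR = 415.0 cfs; V = ΣQ_DR·Δt = 2.988 × 10^6 ft³.
Runoff depth d = V / A = 0.3874 in.
C = d / P = 0.3874 / 0.809 = 0.48.

C ≈ 0.48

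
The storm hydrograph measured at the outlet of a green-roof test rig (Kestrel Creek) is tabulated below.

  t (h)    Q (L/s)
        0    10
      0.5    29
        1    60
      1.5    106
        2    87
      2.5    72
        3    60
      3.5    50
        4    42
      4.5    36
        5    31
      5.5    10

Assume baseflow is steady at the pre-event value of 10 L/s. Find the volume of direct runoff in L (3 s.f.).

V ≈ 8.51 × 10^5 L

Direct-runoff ordinates (Q − Q_b): 0.0, 19.0, 50.0, 96.0, 77.0, 62.0, 50.0, 40.0, 32.0, 26.0, 21.0, 0.0 L/s.
ΣQ_DR = 473.0 L/s.
With Δt = 0.5 h = 1800 s, V = ΣQ_DR · Δt = 473.0 × 1800 = 8.51 × 10^5 L.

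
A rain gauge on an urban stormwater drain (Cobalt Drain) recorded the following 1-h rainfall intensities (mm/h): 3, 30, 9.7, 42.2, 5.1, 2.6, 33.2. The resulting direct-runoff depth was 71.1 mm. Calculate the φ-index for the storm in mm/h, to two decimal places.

φ ≈ 11.43 mm/h

Only the 3 blocks with intensity above φ contribute runoff: 30, 42.2, 33.2 mm/h.
Σ(I−φ)·Δt = d  ⇒  (30+42.2+33.2 − 3φ)·1 = 71.1
φ = (105.4 − 71.1/1) / 3 = 11.43 mm/h.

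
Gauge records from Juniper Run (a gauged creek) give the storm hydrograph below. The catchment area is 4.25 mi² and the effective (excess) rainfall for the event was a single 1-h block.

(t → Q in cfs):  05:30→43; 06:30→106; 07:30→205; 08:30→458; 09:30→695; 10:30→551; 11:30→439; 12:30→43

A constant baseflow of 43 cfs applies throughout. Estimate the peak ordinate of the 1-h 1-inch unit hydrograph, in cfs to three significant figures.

U_p ≈ 814 cfs

Direct runoff: 0.0, 63.0, 162.0, 415.0, 652.0, 508.0, 396.0, 0.0 cfs; ΣQ_DR = 2196 cfs, peak = 652.0 cfs.
Runoff depth d = ΣQ_DR·Δt / A = 2196 × 3600 / (4.25 mi²) = 0.8007 in.
The 1-inch UH is the DRH scaled by (1 in)/d, so U_p = 652.0 × 1/0.8007 = 814 cfs.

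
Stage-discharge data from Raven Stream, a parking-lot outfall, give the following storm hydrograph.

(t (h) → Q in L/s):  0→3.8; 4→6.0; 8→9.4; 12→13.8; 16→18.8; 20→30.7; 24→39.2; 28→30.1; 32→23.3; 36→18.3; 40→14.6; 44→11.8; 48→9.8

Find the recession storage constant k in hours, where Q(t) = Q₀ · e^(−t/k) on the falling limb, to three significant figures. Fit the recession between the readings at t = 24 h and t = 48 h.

On the falling limb, Q drops from 39.2 to 9.8 L/s between t = 24 h and t = 48 h (Δt = 24 h).
k = −Δt / ln(Q₂/Q₁) = −24 / ln(9.8/39.2) = 17.3 h.

k ≈ 17.3 h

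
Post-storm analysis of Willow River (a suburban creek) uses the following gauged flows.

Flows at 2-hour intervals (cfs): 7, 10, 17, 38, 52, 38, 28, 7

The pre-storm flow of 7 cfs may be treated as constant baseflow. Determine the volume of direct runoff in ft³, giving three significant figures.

Direct-runoff ordinates (Q − Q_b): 0.0, 3.0, 10.0, 31.0, 45.0, 31.0, 21.0, 0.0 cfs.
ΣQ_DR = 141.0 cfs.
With Δt = 2 h = 7200 s, V = ΣQ_DR · Δt = 141.0 × 7200 = 1.02 × 10^6 ft³.

V ≈ 1.02 × 10^6 ft³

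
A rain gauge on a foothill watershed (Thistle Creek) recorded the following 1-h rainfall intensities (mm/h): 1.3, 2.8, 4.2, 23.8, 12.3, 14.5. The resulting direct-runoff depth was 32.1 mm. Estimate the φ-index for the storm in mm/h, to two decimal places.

φ ≈ 6.17 mm/h

Only the 3 blocks with intensity above φ contribute runoff: 23.8, 12.3, 14.5 mm/h.
Σ(I−φ)·Δt = d  ⇒  (23.8+12.3+14.5 − 3φ)·1 = 32.1
φ = (50.60 − 32.1/1) / 3 = 6.17 mm/h.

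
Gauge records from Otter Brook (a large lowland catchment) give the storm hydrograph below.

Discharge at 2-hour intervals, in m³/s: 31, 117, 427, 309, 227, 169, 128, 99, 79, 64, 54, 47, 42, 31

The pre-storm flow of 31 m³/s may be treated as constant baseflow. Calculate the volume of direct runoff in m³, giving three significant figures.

Direct-runoff ordinates (Q − Q_b): 0.0, 86.0, 396.0, 278.0, 196.0, 138.0, 97.0, 68.0, 48.0, 33.0, 23.0, 16.0, 11.0, 0.0 m³/s.
ΣQ_DR = 1390 m³/s.
With Δt = 2 h = 7200 s, V = ΣQ_DR · Δt = 1390 × 7200 = 1.00 × 10^7 m³.

V ≈ 1.00 × 10^7 m³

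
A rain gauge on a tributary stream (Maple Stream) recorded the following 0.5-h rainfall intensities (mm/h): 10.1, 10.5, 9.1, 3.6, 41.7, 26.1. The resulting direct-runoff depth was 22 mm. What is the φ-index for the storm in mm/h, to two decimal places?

Only the 2 blocks with intensity above φ contribute runoff: 41.7, 26.1 mm/h.
Σ(I−φ)·Δt = d  ⇒  (41.7+26.1 − 2φ)·0.5 = 22
φ = (67.80 − 22/0.5) / 2 = 11.90 mm/h.

φ ≈ 11.90 mm/h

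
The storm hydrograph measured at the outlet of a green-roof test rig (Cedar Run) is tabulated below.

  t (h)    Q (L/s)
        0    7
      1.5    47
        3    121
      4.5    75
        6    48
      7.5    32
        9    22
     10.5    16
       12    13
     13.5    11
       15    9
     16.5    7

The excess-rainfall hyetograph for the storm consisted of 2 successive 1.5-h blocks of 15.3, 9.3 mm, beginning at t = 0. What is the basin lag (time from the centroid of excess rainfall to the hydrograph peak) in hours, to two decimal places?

Centroid of excess rainfall: t_c = Σ P_i·t̄_i / ΣP_i = 1.3171 h (block centres at 0.75, 2.25 h).
Hydrograph peak occurs at t = 3 h, so basin lag t_L = 3 − 1.3171 = 1.68 h.

t_L ≈ 1.68 h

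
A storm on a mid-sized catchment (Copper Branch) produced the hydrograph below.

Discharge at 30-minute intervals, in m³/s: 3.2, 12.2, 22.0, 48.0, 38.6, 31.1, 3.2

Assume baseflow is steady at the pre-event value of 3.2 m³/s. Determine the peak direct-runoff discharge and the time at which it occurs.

Q_p = 44.8 m³/s at t = 1.5 h

Subtracting baseflow gives direct-runoff ordinates: 0.0, 9.0, 18.8, 44.8, 35.4, 27.9, 0.0 m³/s.
The maximum is 44.8 m³/s, occurring at the reading for t = 1.5 h.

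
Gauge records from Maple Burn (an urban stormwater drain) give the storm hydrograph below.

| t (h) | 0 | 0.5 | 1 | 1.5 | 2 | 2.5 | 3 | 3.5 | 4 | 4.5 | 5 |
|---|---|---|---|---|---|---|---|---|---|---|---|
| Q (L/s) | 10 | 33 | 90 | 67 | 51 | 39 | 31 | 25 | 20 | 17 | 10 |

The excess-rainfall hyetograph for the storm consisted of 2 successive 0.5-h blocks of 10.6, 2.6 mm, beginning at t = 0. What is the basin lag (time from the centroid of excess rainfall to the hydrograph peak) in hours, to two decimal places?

t_L ≈ 0.65 h

Centroid of excess rainfall: t_c = Σ P_i·t̄_i / ΣP_i = 0.3485 h (block centres at 0.25, 0.75 h).
Hydrograph peak occurs at t = 1 h, so basin lag t_L = 1 − 0.3485 = 0.65 h.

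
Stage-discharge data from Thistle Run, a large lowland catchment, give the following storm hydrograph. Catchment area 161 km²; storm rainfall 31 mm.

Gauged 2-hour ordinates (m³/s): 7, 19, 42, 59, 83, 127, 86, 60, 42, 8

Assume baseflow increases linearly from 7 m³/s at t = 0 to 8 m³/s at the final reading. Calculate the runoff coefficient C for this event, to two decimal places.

C ≈ 0.66

ΣQ_DR = 458.0 m³/s; V = ΣQ_DR·Δt = 3.298 × 10^6 m³.
Runoff depth d = V / A = 20.48 mm.
C = d / P = 20.48 / 31 = 0.66.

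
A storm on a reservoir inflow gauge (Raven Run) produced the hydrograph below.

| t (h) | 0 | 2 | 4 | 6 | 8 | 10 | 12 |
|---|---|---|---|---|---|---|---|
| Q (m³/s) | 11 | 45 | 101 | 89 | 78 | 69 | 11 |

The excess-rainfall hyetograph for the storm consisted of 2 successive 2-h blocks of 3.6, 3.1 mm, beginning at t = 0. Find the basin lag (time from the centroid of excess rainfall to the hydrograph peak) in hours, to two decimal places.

Centroid of excess rainfall: t_c = Σ P_i·t̄_i / ΣP_i = 1.9254 h (block centres at 1, 3 h).
Hydrograph peak occurs at t = 4 h, so basin lag t_L = 4 − 1.9254 = 2.07 h.

t_L ≈ 2.07 h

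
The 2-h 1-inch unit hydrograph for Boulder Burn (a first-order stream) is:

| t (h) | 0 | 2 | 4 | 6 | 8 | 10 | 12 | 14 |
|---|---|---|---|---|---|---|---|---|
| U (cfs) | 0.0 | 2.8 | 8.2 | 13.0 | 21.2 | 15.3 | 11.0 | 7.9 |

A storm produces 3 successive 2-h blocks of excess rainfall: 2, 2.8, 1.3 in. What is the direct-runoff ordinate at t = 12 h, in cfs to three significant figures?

By discrete convolution, Q_j = Σ (P_i / 1 in) · U_{j−i}.
At t = 12 h (j=6): Q = (2/1)·11.0 + (2.8/1)·15.3 + (1.3/1)·21.2 = 92.4 cfs.

Q ≈ 92.4 cfs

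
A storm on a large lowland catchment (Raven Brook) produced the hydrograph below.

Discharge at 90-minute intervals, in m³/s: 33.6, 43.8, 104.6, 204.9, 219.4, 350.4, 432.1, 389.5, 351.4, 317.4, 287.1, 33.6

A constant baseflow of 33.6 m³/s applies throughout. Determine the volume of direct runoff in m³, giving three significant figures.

V ≈ 1.28 × 10^7 m³

Direct-runoff ordinates (Q − Q_b): 0.0, 10.2, 71.0, 171.3, 185.8, 316.8, 398.5, 355.9, 317.8, 283.8, 253.5, 0.0 m³/s.
ΣQ_DR = 2365 m³/s.
With Δt = 1.5 h = 5400 s, V = ΣQ_DR · Δt = 2365 × 5400 = 1.28 × 10^7 m³.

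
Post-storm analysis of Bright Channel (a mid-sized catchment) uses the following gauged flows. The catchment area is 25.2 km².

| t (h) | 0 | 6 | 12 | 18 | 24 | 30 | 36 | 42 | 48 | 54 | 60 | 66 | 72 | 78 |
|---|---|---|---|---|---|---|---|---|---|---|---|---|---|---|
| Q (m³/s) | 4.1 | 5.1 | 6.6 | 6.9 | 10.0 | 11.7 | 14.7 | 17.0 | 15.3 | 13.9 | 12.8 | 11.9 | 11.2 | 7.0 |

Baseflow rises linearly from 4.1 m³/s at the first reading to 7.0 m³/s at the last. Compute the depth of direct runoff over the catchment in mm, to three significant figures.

d ≈ 60.4 mm

Direct runoff: 0.00, 0.78, 2.05, 2.13, 5.01, 6.48, 9.26, 11.34, 9.42, 7.79, 6.47, 5.35, 4.42, 0.00 m³/s; ΣQ_DR = 70.50 m³/s.
V = ΣQ_DR · Δt = 70.50 × 21600 s = 1.523 × 10^6 m³.
Over A = 25.2 km², depth = V / A = 60.4 mm.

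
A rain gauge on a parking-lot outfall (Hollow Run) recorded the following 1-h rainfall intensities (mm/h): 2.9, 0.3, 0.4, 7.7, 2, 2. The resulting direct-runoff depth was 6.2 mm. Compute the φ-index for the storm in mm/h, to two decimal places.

Only the 2 blocks with intensity above φ contribute runoff: 2.9, 7.7 mm/h.
Σ(I−φ)·Δt = d  ⇒  (2.9+7.7 − 2φ)·1 = 6.2
φ = (10.60 − 6.2/1) / 2 = 2.20 mm/h.

φ ≈ 2.20 mm/h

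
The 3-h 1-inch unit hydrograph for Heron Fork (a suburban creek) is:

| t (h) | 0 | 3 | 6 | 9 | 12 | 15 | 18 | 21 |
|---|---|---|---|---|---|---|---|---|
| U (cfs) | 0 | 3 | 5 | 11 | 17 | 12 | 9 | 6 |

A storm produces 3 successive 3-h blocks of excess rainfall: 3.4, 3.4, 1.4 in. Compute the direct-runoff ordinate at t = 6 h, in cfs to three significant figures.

Q ≈ 27.2 cfs

By discrete convolution, Q_j = Σ (P_i / 1 in) · U_{j−i}.
At t = 6 h (j=2): Q = (3.4/1)·5 + (3.4/1)·3 + (1.4/1)·0 = 27.2 cfs.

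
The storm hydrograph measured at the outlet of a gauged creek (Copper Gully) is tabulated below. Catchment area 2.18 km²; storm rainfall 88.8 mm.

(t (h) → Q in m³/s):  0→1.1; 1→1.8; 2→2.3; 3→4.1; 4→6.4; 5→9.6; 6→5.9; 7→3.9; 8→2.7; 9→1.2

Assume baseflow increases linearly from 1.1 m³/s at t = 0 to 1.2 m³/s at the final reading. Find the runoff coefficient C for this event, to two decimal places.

ΣQ_DR = 27.50 m³/s; V = ΣQ_DR·Δt = 99000 m³.
Runoff depth d = V / A = 45.41 mm.
C = d / P = 45.41 / 88.8 = 0.51.

C ≈ 0.51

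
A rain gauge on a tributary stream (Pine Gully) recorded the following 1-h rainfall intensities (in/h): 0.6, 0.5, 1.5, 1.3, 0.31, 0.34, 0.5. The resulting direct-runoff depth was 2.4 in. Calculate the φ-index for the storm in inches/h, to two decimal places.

Only the 5 blocks with intensity above φ contribute runoff: 0.6, 0.5, 1.5, 1.3, 0.5 in/h.
Σ(I−φ)·Δt = d  ⇒  (0.6+0.5+1.5+1.3+0.5 − 5φ)·1 = 2.4
φ = (4.400 − 2.4/1) / 5 = 0.40 in/h.

φ ≈ 0.40 in/h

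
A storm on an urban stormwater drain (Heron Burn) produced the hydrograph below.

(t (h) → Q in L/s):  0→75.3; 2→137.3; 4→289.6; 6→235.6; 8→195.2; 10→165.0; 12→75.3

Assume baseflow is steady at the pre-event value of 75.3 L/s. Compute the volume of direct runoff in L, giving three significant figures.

Direct-runoff ordinates (Q − Q_b): 0.0, 62.0, 214.3, 160.3, 119.9, 89.7, 0.0 L/s.
ΣQ_DR = 646.2 L/s.
With Δt = 2 h = 7200 s, V = ΣQ_DR · Δt = 646.2 × 7200 = 4.65 × 10^6 L.

V ≈ 4.65 × 10^6 L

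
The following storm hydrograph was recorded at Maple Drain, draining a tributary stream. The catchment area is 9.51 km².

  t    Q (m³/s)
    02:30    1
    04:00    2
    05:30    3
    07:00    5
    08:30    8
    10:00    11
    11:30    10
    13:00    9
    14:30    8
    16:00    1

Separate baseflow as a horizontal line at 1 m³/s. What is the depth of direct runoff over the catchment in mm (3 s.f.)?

d ≈ 27.3 mm

Direct runoff: 0.0, 1.0, 2.0, 4.0, 7.0, 10.0, 9.0, 8.0, 7.0, 0.0 m³/s; ΣQ_DR = 48.00 m³/s.
V = ΣQ_DR · Δt = 48.00 × 5400 s = 2.592 × 10^5 m³.
Over A = 9.51 km², depth = V / A = 27.3 mm.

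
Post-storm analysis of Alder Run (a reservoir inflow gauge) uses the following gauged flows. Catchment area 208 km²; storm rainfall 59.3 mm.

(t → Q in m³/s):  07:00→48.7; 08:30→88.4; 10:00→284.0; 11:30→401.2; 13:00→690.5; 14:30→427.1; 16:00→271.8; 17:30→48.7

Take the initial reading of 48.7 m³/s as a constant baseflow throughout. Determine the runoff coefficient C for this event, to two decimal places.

ΣQ_DR = 1871 m³/s; V = ΣQ_DR·Δt = 1.010 × 10^7 m³.
Runoff depth d = V / A = 48.57 mm.
C = d / P = 48.57 / 59.3 = 0.82.

C ≈ 0.82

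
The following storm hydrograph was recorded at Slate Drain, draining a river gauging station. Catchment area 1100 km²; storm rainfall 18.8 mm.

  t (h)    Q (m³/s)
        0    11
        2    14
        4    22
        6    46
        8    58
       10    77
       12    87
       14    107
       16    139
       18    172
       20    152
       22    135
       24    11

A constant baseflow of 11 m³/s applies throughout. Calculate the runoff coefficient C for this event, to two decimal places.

C ≈ 0.31

ΣQ_DR = 888.0 m³/s; V = ΣQ_DR·Δt = 6.394 × 10^6 m³.
Runoff depth d = V / A = 5.812 mm.
C = d / P = 5.812 / 18.8 = 0.31.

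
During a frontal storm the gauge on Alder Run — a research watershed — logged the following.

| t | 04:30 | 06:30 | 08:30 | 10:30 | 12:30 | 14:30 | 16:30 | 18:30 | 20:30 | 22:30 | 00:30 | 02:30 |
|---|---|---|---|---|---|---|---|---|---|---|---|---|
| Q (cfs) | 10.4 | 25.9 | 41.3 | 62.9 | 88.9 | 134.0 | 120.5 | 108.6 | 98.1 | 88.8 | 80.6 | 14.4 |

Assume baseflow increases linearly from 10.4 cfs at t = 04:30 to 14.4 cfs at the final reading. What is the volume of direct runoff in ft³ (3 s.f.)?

Direct-runoff ordinates (Q − Q_b): 0.00, 15.14, 30.17, 51.41, 77.05, 121.78, 107.92, 95.65, 84.79, 75.13, 66.56, 0.00 cfs.
ΣQ_DR = 725.6 cfs.
With Δt = 2 h = 7200 s, V = ΣQ_DR · Δt = 725.6 × 7200 = 5.22 × 10^6 ft³.

V ≈ 5.22 × 10^6 ft³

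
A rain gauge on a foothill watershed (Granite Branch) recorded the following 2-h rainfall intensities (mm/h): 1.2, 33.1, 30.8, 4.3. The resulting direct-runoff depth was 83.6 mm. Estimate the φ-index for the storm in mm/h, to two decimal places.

Only the 2 blocks with intensity above φ contribute runoff: 33.1, 30.8 mm/h.
Σ(I−φ)·Δt = d  ⇒  (33.1+30.8 − 2φ)·2 = 83.6
φ = (63.90 − 83.6/2) / 2 = 11.05 mm/h.

φ ≈ 11.05 mm/h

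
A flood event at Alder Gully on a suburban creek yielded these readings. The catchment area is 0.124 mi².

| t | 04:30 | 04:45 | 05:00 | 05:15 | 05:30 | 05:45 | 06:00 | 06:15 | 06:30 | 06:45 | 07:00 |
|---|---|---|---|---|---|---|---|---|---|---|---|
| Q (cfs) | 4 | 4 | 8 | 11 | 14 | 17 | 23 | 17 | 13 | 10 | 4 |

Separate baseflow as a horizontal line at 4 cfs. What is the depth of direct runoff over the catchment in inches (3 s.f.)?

d ≈ 0.253 in

Direct runoff: 0.0, 0.0, 4.0, 7.0, 10.0, 13.0, 19.0, 13.0, 9.0, 6.0, 0.0 cfs; ΣQ_DR = 81.00 cfs.
V = ΣQ_DR · Δt = 81.00 × 900 s = 72900 ft³.
Over A = 0.124 mi², depth = V / A = 0.253 in.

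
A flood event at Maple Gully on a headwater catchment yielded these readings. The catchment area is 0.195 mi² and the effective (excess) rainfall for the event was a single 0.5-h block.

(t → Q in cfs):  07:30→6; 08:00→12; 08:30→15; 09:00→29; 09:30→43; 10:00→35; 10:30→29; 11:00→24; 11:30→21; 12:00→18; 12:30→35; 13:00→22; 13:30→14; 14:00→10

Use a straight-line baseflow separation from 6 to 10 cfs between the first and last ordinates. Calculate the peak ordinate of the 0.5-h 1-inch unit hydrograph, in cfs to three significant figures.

Direct runoff: 0.00, 5.69, 8.38, 22.08, 35.77, 27.46, 21.15, 15.85, 12.54, 9.23, 25.92, 12.62, 4.31, 0.00 cfs; ΣQ_DR = 201.0 cfs, peak = 35.77 cfs.
Runoff depth d = ΣQ_DR·Δt / A = 201.0 × 1800 / (0.195 mi²) = 0.7986 in.
The 1-inch UH is the DRH scaled by (1 in)/d, so U_p = 35.77 × 1/0.7986 = 44.8 cfs.

U_p ≈ 44.8 cfs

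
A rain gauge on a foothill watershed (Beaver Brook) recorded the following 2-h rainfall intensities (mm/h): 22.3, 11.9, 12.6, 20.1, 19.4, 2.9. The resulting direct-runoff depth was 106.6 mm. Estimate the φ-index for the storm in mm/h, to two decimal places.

Only the 5 blocks with intensity above φ contribute runoff: 22.3, 11.9, 12.6, 20.1, 19.4 mm/h.
Σ(I−φ)·Δt = d  ⇒  (22.3+11.9+12.6+20.1+19.4 − 5φ)·2 = 106.6
φ = (86.30 − 106.6/2) / 5 = 6.60 mm/h.

φ ≈ 6.60 mm/h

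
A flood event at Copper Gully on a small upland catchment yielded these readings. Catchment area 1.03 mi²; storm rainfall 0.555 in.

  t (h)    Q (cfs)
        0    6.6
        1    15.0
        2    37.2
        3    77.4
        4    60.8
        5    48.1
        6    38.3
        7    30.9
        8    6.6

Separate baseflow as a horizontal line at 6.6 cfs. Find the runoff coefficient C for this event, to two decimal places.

C ≈ 0.71

ΣQ_DR = 261.5 cfs; V = ΣQ_DR·Δt = 9.414 × 10^5 ft³.
Runoff depth d = V / A = 0.3934 in.
C = d / P = 0.3934 / 0.555 = 0.71.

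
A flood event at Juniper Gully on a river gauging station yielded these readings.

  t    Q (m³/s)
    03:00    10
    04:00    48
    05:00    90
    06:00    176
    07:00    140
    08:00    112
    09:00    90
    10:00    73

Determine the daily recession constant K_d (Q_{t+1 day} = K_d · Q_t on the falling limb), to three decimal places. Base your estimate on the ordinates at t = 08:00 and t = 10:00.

Between t = 08:00 and t = 10:00 the flow falls from 112 to 73 m³/s over 2×1 h = 2 h.
Per-interval ratio K = (73/112)^(1/2) = 0.8073; K_d = K^(24/1) = 0.006.

K_d ≈ 0.006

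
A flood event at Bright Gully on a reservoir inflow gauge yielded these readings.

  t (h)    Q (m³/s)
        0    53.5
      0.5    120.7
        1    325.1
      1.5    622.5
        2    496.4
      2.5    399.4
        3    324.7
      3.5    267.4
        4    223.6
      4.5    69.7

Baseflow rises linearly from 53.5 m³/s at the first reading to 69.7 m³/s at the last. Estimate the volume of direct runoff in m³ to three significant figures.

V ≈ 4.12 × 10^6 m³

Direct-runoff ordinates (Q − Q_b): 0.00, 65.40, 268.00, 563.60, 435.70, 336.90, 260.40, 201.30, 155.70, 0.00 m³/s.
ΣQ_DR = 2287 m³/s.
With Δt = 0.5 h = 1800 s, V = ΣQ_DR · Δt = 2287 × 1800 = 4.12 × 10^6 m³.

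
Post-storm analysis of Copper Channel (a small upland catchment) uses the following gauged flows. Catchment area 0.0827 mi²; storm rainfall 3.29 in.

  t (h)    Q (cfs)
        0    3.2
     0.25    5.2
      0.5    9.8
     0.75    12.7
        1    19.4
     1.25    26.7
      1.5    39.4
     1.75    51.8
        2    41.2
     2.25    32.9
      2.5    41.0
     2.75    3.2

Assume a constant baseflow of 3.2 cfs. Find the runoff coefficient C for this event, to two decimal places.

ΣQ_DR = 248.1 cfs; V = ΣQ_DR·Δt = 2.233 × 10^5 ft³.
Runoff depth d = V / A = 1.162 in.
C = d / P = 1.162 / 3.29 = 0.35.

C ≈ 0.35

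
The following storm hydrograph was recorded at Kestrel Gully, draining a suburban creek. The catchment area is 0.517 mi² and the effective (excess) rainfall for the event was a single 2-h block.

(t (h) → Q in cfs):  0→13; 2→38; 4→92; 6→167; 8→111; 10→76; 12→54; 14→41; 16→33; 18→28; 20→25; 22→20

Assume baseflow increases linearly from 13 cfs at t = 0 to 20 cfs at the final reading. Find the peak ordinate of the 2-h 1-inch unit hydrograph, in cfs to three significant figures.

Direct runoff: 0.00, 24.36, 77.73, 152.09, 95.45, 59.82, 37.18, 23.55, 14.91, 9.27, 5.64, 0.00 cfs; ΣQ_DR = 500.0 cfs, peak = 152.09 cfs.
Runoff depth d = ΣQ_DR·Δt / A = 500.0 × 7200 / (0.517 mi²) = 2.997 in.
The 1-inch UH is the DRH scaled by (1 in)/d, so U_p = 152.09 × 1/2.997 = 50.7 cfs.

U_p ≈ 50.7 cfs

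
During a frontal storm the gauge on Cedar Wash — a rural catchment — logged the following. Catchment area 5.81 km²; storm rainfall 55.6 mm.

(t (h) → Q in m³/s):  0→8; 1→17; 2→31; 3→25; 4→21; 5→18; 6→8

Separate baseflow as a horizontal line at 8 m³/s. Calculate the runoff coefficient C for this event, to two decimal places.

ΣQ_DR = 72.00 m³/s; V = ΣQ_DR·Δt = 2.592 × 10^5 m³.
Runoff depth d = V / A = 44.61 mm.
C = d / P = 44.61 / 55.6 = 0.80.

C ≈ 0.80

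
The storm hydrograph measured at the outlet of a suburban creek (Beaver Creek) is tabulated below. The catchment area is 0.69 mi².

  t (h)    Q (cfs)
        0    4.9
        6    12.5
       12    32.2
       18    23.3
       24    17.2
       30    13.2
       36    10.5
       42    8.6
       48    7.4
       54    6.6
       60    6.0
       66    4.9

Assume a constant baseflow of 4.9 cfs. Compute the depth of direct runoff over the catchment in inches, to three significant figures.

d ≈ 1.19 in

Direct runoff: 0.0, 7.6, 27.3, 18.4, 12.3, 8.3, 5.6, 3.7, 2.5, 1.7, 1.1, 0.0 cfs; ΣQ_DR = 88.50 cfs.
V = ΣQ_DR · Δt = 88.50 × 21600 s = 1.912 × 10^6 ft³.
Over A = 0.69 mi², depth = V / A = 1.19 in.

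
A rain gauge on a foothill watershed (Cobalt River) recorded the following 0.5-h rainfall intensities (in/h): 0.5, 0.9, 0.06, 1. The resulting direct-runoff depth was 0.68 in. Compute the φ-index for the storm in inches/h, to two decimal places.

φ ≈ 0.35 in/h

Only the 3 blocks with intensity above φ contribute runoff: 0.5, 0.9, 1 in/h.
Σ(I−φ)·Δt = d  ⇒  (0.5+0.9+1 − 3φ)·0.5 = 0.68
φ = (2.400 − 0.68/0.5) / 3 = 0.35 in/h.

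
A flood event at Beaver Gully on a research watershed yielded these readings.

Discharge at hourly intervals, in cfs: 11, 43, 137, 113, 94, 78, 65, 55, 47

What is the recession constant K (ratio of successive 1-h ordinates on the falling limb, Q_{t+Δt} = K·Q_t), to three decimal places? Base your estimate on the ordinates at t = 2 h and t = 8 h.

Using the recession-limb readings at t = 2 h and t = 8 h: Q falls from 137 to 47 cfs over 6 intervals.
K = (Q₂/Q₁)^(1/6) = (47/137)^(1/6) = 0.837.

K ≈ 0.837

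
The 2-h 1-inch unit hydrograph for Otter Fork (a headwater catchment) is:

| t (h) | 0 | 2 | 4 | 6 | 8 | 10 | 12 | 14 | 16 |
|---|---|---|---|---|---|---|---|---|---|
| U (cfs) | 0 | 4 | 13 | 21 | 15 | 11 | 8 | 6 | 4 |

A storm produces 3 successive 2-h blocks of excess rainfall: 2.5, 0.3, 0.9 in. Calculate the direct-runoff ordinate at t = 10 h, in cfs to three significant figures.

Q ≈ 50.9 cfs

By discrete convolution, Q_j = Σ (P_i / 1 in) · U_{j−i}.
At t = 10 h (j=5): Q = (2.5/1)·11 + (0.3/1)·15 + (0.9/1)·21 = 50.9 cfs.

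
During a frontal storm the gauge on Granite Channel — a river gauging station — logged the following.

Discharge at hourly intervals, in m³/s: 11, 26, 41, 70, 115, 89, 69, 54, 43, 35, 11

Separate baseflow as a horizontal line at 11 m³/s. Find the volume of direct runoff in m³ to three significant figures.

Direct-runoff ordinates (Q − Q_b): 0.0, 15.0, 30.0, 59.0, 104.0, 78.0, 58.0, 43.0, 32.0, 24.0, 0.0 m³/s.
ΣQ_DR = 443.0 m³/s.
With Δt = 1 h = 3600 s, V = ΣQ_DR · Δt = 443.0 × 3600 = 1.59 × 10^6 m³.

V ≈ 1.59 × 10^6 m³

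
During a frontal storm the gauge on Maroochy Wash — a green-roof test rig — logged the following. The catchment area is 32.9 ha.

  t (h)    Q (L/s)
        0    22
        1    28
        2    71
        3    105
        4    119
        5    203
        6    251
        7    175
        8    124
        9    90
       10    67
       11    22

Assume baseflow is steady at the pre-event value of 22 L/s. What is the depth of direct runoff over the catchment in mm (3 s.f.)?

d ≈ 11.1 mm

Direct runoff: 0.0, 6.0, 49.0, 83.0, 97.0, 181.0, 229.0, 153.0, 102.0, 68.0, 45.0, 0.0 L/s; ΣQ_DR = 1013 L/s.
V = ΣQ_DR · Δt = 1013 × 3600 s = 3.647 × 10^6 L.
Over A = 32.9 ha, depth = V / A = 11.1 mm.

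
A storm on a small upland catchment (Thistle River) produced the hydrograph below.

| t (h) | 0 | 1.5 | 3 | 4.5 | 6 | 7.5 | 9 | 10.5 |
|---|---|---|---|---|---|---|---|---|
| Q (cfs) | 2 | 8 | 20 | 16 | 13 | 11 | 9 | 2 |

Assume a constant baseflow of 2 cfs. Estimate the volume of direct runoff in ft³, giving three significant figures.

V ≈ 3.51 × 10^5 ft³

Direct-runoff ordinates (Q − Q_b): 0.0, 6.0, 18.0, 14.0, 11.0, 9.0, 7.0, 0.0 cfs.
ΣQ_DR = 65.00 cfs.
With Δt = 1.5 h = 5400 s, V = ΣQ_DR · Δt = 65.00 × 5400 = 3.51 × 10^5 ft³.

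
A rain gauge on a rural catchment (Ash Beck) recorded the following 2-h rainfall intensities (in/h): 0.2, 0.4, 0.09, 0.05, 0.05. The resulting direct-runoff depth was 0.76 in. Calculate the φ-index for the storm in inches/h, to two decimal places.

φ ≈ 0.11 in/h

Only the 2 blocks with intensity above φ contribute runoff: 0.2, 0.4 in/h.
Σ(I−φ)·Δt = d  ⇒  (0.2+0.4 − 2φ)·2 = 0.76
φ = (0.6000 − 0.76/2) / 2 = 0.11 in/h.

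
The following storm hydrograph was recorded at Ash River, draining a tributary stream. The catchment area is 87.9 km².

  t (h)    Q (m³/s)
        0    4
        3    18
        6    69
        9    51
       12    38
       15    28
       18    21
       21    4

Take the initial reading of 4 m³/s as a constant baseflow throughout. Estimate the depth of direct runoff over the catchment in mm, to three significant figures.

d ≈ 24.7 mm

Direct runoff: 0.0, 14.0, 65.0, 47.0, 34.0, 24.0, 17.0, 0.0 m³/s; ΣQ_DR = 201.0 m³/s.
V = ΣQ_DR · Δt = 201.0 × 10800 s = 2.171 × 10^6 m³.
Over A = 87.9 km², depth = V / A = 24.7 mm.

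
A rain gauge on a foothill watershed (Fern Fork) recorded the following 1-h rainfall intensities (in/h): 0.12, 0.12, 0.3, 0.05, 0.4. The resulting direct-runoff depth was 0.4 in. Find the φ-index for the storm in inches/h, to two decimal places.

Only the 2 blocks with intensity above φ contribute runoff: 0.3, 0.4 in/h.
Σ(I−φ)·Δt = d  ⇒  (0.3+0.4 − 2φ)·1 = 0.4
φ = (0.7000 − 0.4/1) / 2 = 0.15 in/h.

φ ≈ 0.15 in/h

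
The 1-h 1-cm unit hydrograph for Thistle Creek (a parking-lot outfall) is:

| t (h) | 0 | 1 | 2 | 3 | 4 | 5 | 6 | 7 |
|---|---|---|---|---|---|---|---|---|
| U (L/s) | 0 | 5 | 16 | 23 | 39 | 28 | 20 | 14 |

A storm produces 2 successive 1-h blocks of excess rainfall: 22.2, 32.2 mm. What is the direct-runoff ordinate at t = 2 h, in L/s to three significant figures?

Q ≈ 51.6 L/s

By discrete convolution, Q_j = Σ (P_i / 10 mm) · U_{j−i}.
At t = 2 h (j=2): Q = (22.2/10)·16 + (32.2/10)·5 = 51.6 L/s.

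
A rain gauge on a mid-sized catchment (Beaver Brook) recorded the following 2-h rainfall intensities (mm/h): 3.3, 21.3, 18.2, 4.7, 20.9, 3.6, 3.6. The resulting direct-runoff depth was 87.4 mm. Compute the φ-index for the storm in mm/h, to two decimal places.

Only the 3 blocks with intensity above φ contribute runoff: 21.3, 18.2, 20.9 mm/h.
Σ(I−φ)·Δt = d  ⇒  (21.3+18.2+20.9 − 3φ)·2 = 87.4
φ = (60.40 − 87.4/2) / 3 = 5.57 mm/h.

φ ≈ 5.57 mm/h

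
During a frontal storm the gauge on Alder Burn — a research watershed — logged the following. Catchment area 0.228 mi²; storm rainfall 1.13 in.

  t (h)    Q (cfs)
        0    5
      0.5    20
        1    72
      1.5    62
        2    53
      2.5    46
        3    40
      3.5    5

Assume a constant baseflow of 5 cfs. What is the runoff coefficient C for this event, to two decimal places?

C ≈ 0.79

ΣQ_DR = 263.0 cfs; V = ΣQ_DR·Δt = 4.734 × 10^5 ft³.
Runoff depth d = V / A = 0.8937 in.
C = d / P = 0.8937 / 1.13 = 0.79.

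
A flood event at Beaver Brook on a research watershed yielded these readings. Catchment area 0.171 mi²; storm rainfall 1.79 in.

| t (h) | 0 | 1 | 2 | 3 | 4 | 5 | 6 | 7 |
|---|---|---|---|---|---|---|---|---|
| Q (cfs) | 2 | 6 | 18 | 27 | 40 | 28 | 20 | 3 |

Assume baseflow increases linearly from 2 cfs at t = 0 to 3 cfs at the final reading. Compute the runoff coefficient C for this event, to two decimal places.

C ≈ 0.63

ΣQ_DR = 124.0 cfs; V = ΣQ_DR·Δt = 4.464 × 10^5 ft³.
Runoff depth d = V / A = 1.124 in.
C = d / P = 1.124 / 1.79 = 0.63.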